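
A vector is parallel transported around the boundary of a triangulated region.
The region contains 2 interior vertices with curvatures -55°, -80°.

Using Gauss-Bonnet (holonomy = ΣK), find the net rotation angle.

Holonomy = total enclosed curvature = (-55°) + (-80°) = -135°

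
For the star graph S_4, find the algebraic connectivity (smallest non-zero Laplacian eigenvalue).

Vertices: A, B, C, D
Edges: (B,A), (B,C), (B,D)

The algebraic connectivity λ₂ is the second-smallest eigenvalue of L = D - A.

The star S_4 is the complete bipartite graph K_{1,3} (one hub of degree 3, 3 leaves of degree 1). The Laplacian spectrum of K_{p,q} is 0, p (multiplicity q−1), q (multiplicity p−1), p+q. With p = 1, q = 3: 0 once, 1 with multiplicity 2, and 4 once. (Check: trace L = sum of degrees = 6 = 2·1 + 4.)
Laplacian eigenvalues: [0.0, 1.0, 1.0, 4.0]. Algebraic connectivity (smallest non-zero eigenvalue) = 1.0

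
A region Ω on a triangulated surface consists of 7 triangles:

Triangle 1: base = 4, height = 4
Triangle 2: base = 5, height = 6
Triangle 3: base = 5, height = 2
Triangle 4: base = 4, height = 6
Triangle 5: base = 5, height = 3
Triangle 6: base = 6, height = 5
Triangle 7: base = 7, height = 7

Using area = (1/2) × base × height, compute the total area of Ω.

(1/2)×4×4 + (1/2)×5×6 + (1/2)×5×2 + (1/2)×4×6 + (1/2)×5×3 + (1/2)×6×5 + (1/2)×7×7 = 87.0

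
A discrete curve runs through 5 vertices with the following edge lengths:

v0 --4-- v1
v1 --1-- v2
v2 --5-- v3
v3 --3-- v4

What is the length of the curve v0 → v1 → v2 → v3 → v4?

Arc length = 4 + 1 + 5 + 3 = 13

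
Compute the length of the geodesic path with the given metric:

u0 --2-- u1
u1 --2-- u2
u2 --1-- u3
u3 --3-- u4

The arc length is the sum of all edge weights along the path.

Arc length = 2 + 2 + 1 + 3 = 8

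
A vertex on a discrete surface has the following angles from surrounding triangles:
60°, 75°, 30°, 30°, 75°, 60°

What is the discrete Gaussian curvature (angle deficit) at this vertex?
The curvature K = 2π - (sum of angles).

Sum of angles = 330°. K = 360° - 330° = 30°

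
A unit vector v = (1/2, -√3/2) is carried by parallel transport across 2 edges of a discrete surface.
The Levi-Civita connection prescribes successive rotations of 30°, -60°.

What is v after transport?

Total rotation: 30° + (-60°) = -30°. Final vector: (0, -1)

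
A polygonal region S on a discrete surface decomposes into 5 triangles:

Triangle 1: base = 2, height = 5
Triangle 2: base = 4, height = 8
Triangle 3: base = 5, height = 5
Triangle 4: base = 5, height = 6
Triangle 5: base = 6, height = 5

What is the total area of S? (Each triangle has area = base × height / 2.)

(1/2)×2×5 + (1/2)×4×8 + (1/2)×5×5 + (1/2)×5×6 + (1/2)×6×5 = 63.5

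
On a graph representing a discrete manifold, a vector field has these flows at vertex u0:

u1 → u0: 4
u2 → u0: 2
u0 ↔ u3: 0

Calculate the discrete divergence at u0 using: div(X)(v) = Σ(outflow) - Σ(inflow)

Divergence = sum of outgoing flows = (-4) + (-2) + 0 = -6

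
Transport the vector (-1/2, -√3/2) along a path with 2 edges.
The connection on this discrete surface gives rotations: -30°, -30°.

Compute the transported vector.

Total rotation: (-30°) + (-30°) = -60°. Final vector: (-1, 0)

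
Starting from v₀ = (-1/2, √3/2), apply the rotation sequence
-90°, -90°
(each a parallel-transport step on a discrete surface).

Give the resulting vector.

Total rotation: (-90°) + (-90°) = -180° ≡ 180° (mod 360°). Final vector: (0.5000, -0.8660)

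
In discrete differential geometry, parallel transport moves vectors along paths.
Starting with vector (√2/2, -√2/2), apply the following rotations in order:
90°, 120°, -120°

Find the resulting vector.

Total rotation: 90° + 120° + (-120°) = 90°. Final vector: (0.7071, 0.7071)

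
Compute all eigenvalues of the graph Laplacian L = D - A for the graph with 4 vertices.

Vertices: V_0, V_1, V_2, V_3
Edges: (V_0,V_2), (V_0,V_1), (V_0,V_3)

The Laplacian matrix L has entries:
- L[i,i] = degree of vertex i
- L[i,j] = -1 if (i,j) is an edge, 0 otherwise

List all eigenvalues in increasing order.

Degrees: deg(V_0) = 3, deg(V_1) = 1, deg(V_2) = 1, deg(V_3) = 1.
L = D − A with rows/columns ordered (V_0, V_1, V_2, V_3):
  [ 3, -1, -1, -1]
  [-1,  1,  0,  0]
  [-1,  0,  1,  0]
  [-1,  0,  0,  1]
Characteristic polynomial: det(λI − L) = λ(λ − 1)²(λ − 4).
Roots: λ = 0; (λ − 1) = 0 ⇒ λ = 1 (multiplicity 2); (λ − 4) = 0 ⇒ λ = 4.
(Check: the roots sum (with multiplicity) to 6, matching trace L = Σdeg = 2·3 = 6.)
Laplacian eigenvalues (increasing order): [0.0, 1.0, 1.0, 4.0]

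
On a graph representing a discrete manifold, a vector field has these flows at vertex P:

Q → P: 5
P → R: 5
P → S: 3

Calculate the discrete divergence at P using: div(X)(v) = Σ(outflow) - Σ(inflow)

Divergence = sum of outgoing flows = (-5) + 5 + 3 = 3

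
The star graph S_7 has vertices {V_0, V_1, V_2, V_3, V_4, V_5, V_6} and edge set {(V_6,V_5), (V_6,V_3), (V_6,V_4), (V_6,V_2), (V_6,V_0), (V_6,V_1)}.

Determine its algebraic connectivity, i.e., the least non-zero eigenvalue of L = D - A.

The star S_7 is the complete bipartite graph K_{1,6} (one hub of degree 6, 6 leaves of degree 1). The Laplacian spectrum of K_{p,q} is 0, p (multiplicity q−1), q (multiplicity p−1), p+q. With p = 1, q = 6: 0 once, 1 with multiplicity 5, and 7 once. (Check: trace L = sum of degrees = 12 = 5·1 + 7.)
Laplacian eigenvalues: [0.0, 1.0, 1.0, 1.0, 1.0, 1.0, 7.0]. Algebraic connectivity (smallest non-zero eigenvalue) = 1.0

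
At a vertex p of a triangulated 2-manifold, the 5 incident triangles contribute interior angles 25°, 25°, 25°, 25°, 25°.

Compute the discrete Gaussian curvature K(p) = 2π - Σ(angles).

Sum of angles = 125°. K = 360° - 125° = 235°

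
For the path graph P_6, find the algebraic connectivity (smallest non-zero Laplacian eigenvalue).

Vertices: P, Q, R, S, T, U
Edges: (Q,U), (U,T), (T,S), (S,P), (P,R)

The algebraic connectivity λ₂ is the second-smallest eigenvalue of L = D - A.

The path graph P_n has Laplacian eigenvalues λ_k = 2 − 2cos(kπ/n), k = 0, 1, …, n−1. Here n = 6:
k=0: 2 − 2cos(0) = 0.0; k=1: 2 − 2cos(π/6) = 0.2679; k=2: 2 − 2cos(π/3) = 1.0; k=3: 2 − 2cos(π/2) = 2.0; k=4: 2 − 2cos(2π/3) = 3.0; k=5: 2 − 2cos(5π/6) = 3.7321.
Laplacian eigenvalues: [0.0, 0.2679, 1.0, 2.0, 3.0, 3.7321]. Algebraic connectivity (smallest non-zero eigenvalue) = 0.2679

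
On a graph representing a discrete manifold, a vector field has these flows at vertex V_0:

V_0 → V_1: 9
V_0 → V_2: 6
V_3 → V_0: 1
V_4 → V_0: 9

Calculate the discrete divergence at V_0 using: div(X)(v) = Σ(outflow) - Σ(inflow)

Divergence = sum of outgoing flows = 9 + 6 + (-1) + (-9) = 5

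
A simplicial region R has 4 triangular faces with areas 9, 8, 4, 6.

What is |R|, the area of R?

9 + 8 + 4 + 6 = 27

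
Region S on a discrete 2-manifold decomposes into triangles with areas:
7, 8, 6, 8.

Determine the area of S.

7 + 8 + 6 + 8 = 29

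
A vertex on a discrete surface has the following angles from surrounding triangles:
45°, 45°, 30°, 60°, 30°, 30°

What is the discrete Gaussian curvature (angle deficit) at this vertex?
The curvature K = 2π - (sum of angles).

Sum of angles = 240°. K = 360° - 240° = 120°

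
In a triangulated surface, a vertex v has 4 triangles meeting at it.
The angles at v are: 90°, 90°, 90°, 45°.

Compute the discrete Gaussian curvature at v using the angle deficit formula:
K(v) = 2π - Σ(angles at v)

Sum of angles = 315°. K = 360° - 315° = 45°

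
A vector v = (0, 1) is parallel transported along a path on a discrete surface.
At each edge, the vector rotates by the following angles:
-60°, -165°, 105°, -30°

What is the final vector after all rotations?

Total rotation: (-60°) + (-165°) + 105° + (-30°) = -150°. Final vector: (0.5000, -0.8660)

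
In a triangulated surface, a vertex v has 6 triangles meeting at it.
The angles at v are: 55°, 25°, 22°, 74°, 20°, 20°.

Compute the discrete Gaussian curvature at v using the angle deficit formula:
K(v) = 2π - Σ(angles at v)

Sum of angles = 216°. K = 360° - 216° = 144° = 4π/5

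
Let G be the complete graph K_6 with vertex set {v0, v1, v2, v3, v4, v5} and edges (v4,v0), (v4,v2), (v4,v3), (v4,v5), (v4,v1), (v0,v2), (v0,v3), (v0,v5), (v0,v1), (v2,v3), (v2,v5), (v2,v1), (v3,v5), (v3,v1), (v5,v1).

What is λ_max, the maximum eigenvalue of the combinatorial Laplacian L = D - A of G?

For the complete graph K_n, L = nI − J (J = all-ones matrix). J has eigenvalues n (once, eigenvector 𝟙) and 0 (multiplicity n−1), so L has eigenvalues 0 (once) and n (multiplicity n−1). Here n = 6: eigenvalue 0 once and 6 with multiplicity 5.
Laplacian eigenvalues: [0.0, 6.0, 6.0, 6.0, 6.0, 6.0]. Largest eigenvalue (spectral radius) = 6.0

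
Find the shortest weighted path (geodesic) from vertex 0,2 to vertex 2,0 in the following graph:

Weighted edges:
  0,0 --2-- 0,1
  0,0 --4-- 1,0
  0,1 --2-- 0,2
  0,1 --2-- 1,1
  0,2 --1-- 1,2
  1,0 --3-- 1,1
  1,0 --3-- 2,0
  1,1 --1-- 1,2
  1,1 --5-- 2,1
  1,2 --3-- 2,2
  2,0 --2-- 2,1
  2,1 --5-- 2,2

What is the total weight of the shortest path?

Shortest path: 0,2 → 1,2 → 1,1 → 1,0 → 2,0, total weight = 8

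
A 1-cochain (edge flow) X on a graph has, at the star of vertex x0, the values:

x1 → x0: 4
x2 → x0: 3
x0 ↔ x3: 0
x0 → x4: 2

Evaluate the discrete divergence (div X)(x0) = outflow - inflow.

Divergence = sum of outgoing flows = (-4) + (-3) + 0 + 2 = -5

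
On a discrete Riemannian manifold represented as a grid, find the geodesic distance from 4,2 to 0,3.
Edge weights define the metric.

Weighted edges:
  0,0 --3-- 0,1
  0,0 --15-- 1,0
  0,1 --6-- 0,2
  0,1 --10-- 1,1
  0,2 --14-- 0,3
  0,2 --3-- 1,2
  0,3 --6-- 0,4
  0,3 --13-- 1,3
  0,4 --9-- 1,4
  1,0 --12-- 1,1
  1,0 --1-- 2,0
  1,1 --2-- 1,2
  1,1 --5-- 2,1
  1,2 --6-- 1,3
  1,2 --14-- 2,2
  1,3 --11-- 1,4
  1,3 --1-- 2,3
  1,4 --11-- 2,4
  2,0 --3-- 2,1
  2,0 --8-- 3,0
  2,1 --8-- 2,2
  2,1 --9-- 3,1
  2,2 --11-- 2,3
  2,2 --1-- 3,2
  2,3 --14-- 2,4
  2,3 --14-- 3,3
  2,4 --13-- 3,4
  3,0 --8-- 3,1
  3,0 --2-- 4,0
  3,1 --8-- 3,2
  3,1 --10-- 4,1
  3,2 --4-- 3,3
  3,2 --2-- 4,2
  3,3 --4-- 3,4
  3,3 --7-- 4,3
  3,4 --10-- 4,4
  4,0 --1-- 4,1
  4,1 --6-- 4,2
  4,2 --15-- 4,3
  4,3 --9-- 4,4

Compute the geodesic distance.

Shortest path: 4,2 → 3,2 → 2,2 → 2,3 → 1,3 → 0,3, total weight = 28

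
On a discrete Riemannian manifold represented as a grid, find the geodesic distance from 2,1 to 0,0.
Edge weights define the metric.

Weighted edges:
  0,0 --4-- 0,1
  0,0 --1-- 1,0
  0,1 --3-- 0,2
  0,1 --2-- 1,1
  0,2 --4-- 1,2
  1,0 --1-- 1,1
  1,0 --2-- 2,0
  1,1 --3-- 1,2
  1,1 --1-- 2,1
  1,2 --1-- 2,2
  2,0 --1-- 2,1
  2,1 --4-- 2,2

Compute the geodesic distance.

Shortest path: 2,1 → 1,1 → 1,0 → 0,0, total weight = 3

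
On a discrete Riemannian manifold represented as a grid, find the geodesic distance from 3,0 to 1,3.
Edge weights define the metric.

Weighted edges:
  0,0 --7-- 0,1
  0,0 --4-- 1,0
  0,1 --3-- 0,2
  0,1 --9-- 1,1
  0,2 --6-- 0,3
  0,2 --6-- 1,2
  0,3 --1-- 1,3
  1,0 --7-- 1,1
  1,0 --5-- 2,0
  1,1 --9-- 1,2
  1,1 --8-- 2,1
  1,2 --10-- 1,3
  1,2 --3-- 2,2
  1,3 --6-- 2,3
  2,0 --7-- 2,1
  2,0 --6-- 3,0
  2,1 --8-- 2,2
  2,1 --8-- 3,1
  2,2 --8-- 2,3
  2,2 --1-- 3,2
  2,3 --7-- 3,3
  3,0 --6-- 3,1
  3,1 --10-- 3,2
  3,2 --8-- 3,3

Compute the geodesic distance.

Shortest path: 3,0 → 3,1 → 3,2 → 2,2 → 1,2 → 1,3, total weight = 30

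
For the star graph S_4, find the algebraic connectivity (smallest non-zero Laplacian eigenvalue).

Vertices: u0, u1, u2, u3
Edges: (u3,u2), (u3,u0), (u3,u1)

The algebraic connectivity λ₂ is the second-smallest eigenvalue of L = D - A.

The star S_4 is the complete bipartite graph K_{1,3} (one hub of degree 3, 3 leaves of degree 1). The Laplacian spectrum of K_{p,q} is 0, p (multiplicity q−1), q (multiplicity p−1), p+q. With p = 1, q = 3: 0 once, 1 with multiplicity 2, and 4 once. (Check: trace L = sum of degrees = 6 = 2·1 + 4.)
Laplacian eigenvalues: [0.0, 1.0, 1.0, 4.0]. Algebraic connectivity (smallest non-zero eigenvalue) = 1.0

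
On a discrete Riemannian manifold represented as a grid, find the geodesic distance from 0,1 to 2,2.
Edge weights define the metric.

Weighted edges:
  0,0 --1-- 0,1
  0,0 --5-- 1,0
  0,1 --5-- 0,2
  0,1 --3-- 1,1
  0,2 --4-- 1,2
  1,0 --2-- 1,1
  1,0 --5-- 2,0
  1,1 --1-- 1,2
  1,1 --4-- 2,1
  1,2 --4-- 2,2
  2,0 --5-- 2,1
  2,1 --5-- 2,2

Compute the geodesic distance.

Shortest path: 0,1 → 1,1 → 1,2 → 2,2, total weight = 8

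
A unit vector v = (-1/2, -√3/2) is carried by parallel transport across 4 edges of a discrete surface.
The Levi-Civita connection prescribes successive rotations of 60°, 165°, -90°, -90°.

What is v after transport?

Total rotation: 60° + 165° + (-90°) + (-90°) = 45°. Final vector: (0.2588, -0.9659)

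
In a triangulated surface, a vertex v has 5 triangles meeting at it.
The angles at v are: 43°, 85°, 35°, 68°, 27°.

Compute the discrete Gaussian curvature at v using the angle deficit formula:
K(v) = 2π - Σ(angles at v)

Sum of angles = 258°. K = 360° - 258° = 102° = 17π/30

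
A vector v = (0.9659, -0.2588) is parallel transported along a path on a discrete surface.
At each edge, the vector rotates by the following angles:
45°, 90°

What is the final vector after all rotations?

Total rotation: 45° + 90° = 135°. Final vector: (-0.5000, 0.8660)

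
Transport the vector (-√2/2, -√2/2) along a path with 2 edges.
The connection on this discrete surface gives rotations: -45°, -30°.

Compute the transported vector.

Total rotation: (-45°) + (-30°) = -75°. Final vector: (-0.8660, 0.5000)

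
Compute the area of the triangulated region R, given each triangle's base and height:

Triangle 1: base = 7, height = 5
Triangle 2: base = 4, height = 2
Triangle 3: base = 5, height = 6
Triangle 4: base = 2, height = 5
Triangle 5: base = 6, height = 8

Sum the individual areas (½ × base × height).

(1/2)×7×5 + (1/2)×4×2 + (1/2)×5×6 + (1/2)×2×5 + (1/2)×6×8 = 65.5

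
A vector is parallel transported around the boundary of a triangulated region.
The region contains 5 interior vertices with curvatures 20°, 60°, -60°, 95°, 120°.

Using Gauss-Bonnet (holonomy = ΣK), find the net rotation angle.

Holonomy = total enclosed curvature = 20° + 60° + (-60°) + 95° + 120° = 235°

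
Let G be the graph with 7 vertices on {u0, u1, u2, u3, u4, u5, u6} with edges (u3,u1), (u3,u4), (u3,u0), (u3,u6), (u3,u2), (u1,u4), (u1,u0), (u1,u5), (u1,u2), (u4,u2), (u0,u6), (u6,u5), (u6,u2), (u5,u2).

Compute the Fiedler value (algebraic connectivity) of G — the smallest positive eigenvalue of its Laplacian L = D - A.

Degrees: deg(u0) = 3, deg(u1) = 5, deg(u2) = 5, deg(u3) = 5, deg(u4) = 3, deg(u5) = 3, deg(u6) = 4.
L = D − A with rows/columns ordered (u0, u1, u2, u3, u4, u5, u6):
  [ 3, -1,  0, -1,  0,  0, -1]
  [-1,  5, -1, -1, -1, -1,  0]
  [ 0, -1,  5, -1, -1, -1, -1]
  [-1, -1, -1,  5, -1,  0, -1]
  [ 0, -1, -1, -1,  3,  0,  0]
  [ 0, -1, -1,  0,  0,  3, -1]
  [-1,  0, -1, -1,  0, -1,  4]
Characteristic polynomial: det(λI − L) = λ(λ² − 8λ + 14)(λ² − 9λ + 17)(λ² − 11λ + 29).
Roots: λ = 0; (λ² − 8λ + 14) = 0 ⇒ λ = 4 ± √2 ≈ 2.5858, 5.4142; (λ² − 9λ + 17) = 0 ⇒ λ = (9 ± √13)/2 ≈ 2.6972, 6.3028; (λ² − 11λ + 29) = 0 ⇒ λ = (11 ± √5)/2 ≈ 4.382, 6.618.
(Check: the roots sum (with multiplicity) to 28, matching trace L = Σdeg = 2·14 = 28.)
Laplacian eigenvalues: [0.0, 2.5858, 2.6972, 4.382, 5.4142, 6.3028, 6.618]. Algebraic connectivity (smallest non-zero eigenvalue) = 2.5858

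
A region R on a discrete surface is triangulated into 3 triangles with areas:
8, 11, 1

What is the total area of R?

8 + 11 + 1 = 20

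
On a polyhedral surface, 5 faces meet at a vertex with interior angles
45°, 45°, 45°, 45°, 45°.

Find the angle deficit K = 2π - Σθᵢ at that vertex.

Sum of angles = 225°. K = 360° - 225° = 135° = 3π/4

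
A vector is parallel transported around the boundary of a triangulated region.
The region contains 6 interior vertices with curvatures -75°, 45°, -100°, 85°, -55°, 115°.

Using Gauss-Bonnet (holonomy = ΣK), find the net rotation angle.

Holonomy = total enclosed curvature = (-75°) + 45° + (-100°) + 85° + (-55°) + 115° = 15°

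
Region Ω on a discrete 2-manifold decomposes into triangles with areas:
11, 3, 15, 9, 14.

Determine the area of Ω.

11 + 3 + 15 + 9 + 14 = 52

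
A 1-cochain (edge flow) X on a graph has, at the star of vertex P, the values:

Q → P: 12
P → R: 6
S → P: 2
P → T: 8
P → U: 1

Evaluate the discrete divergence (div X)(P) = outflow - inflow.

Divergence = sum of outgoing flows = (-12) + 6 + (-2) + 8 + 1 = 1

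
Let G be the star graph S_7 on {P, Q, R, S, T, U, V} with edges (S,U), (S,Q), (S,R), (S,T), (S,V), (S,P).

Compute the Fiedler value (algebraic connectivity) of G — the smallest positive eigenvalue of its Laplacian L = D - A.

The star S_7 is the complete bipartite graph K_{1,6} (one hub of degree 6, 6 leaves of degree 1). The Laplacian spectrum of K_{p,q} is 0, p (multiplicity q−1), q (multiplicity p−1), p+q. With p = 1, q = 6: 0 once, 1 with multiplicity 5, and 7 once. (Check: trace L = sum of degrees = 12 = 5·1 + 7.)
Laplacian eigenvalues: [0.0, 1.0, 1.0, 1.0, 1.0, 1.0, 7.0]. Algebraic connectivity (smallest non-zero eigenvalue) = 1.0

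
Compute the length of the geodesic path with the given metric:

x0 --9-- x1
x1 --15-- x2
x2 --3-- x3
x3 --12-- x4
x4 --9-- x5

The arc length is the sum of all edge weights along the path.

Arc length = 9 + 15 + 3 + 12 + 9 = 48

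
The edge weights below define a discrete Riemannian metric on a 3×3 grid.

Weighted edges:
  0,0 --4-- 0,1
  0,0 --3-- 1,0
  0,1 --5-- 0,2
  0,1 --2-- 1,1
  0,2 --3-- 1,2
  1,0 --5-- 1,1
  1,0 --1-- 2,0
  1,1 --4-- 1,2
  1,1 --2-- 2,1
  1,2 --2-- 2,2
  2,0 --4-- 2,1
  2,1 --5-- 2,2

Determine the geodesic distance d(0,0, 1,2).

Shortest path: 0,0 → 0,1 → 1,1 → 1,2, total weight = 10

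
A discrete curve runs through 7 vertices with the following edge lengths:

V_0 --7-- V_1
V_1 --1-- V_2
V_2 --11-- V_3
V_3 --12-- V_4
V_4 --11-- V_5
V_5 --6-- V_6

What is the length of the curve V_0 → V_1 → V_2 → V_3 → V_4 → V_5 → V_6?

Arc length = 7 + 1 + 11 + 12 + 11 + 6 = 48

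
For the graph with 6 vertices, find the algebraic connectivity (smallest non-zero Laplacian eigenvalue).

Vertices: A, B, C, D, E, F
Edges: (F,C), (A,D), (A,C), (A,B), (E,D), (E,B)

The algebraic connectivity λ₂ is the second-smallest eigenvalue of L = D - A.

Degrees: deg(A) = 3, deg(B) = 2, deg(C) = 2, deg(D) = 2, deg(E) = 2, deg(F) = 1.
L = D − A with rows/columns ordered (A, B, C, D, E, F):
  [ 3, -1, -1, -1,  0,  0]
  [-1,  2,  0,  0, -1,  0]
  [-1,  0,  2,  0,  0, -1]
  [-1,  0,  0,  2, -1,  0]
  [ 0, -1,  0, -1,  2,  0]
  [ 0,  0, -1,  0,  0,  1]
Characteristic polynomial: det(λI − L) = λ(λ² − 5λ + 2)(λ − 2)²(λ − 3).
Roots: λ = 0; (λ² − 5λ + 2) = 0 ⇒ λ = (5 ± √17)/2 ≈ 0.4384, 4.5616; (λ − 2) = 0 ⇒ λ = 2 (multiplicity 2); (λ − 3) = 0 ⇒ λ = 3.
(Check: the roots sum (with multiplicity) to 12, matching trace L = Σdeg = 2·6 = 12.)
Laplacian eigenvalues: [0.0, 0.4384, 2.0, 2.0, 3.0, 4.5616]. Algebraic connectivity (smallest non-zero eigenvalue) = 0.4384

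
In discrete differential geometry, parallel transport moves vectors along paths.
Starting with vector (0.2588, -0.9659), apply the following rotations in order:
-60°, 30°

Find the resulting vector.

Total rotation: (-60°) + 30° = -30°. Final vector: (-0.2588, -0.9659)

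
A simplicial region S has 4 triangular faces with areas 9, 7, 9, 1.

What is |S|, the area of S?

9 + 7 + 9 + 1 = 26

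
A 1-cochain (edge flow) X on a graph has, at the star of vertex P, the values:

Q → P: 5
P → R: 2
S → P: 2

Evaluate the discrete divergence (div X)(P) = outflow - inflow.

Divergence = sum of outgoing flows = (-5) + 2 + (-2) = -5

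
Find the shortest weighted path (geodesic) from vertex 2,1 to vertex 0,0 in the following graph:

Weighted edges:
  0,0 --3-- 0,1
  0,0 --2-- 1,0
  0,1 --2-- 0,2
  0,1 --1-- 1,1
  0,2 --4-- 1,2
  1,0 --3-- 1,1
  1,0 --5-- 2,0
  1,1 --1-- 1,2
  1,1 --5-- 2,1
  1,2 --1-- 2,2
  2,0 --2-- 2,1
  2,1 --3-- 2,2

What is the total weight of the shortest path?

Shortest path: 2,1 → 1,1 → 0,1 → 0,0, total weight = 9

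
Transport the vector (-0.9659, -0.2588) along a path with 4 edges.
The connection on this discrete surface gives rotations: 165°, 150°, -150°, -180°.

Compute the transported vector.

Total rotation: 165° + 150° + (-150°) + (-180°) = -15°. Final vector: (-1, 0)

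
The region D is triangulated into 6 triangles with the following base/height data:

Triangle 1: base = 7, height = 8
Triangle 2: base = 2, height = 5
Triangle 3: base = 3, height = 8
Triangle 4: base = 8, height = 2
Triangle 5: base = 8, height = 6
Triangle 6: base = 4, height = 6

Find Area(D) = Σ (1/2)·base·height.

(1/2)×7×8 + (1/2)×2×5 + (1/2)×3×8 + (1/2)×8×2 + (1/2)×8×6 + (1/2)×4×6 = 89.0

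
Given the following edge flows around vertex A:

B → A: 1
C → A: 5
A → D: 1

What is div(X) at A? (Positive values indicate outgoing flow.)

Divergence = sum of outgoing flows = (-1) + (-5) + 1 = -5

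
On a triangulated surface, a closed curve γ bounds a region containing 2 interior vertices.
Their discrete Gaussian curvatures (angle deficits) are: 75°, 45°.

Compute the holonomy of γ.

Holonomy = total enclosed curvature = 75° + 45° = 120°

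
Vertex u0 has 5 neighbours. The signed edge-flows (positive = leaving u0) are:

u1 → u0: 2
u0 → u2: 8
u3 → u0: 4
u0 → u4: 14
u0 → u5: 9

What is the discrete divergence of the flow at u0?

Divergence = sum of outgoing flows = (-2) + 8 + (-4) + 14 + 9 = 25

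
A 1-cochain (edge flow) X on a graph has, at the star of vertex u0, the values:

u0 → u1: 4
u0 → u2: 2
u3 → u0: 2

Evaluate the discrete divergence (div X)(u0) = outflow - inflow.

Divergence = sum of outgoing flows = 4 + 2 + (-2) = 4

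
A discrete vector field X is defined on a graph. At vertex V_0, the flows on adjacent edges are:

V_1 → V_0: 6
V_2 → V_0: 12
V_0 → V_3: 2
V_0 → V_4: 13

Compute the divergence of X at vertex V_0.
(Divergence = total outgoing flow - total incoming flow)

Divergence = sum of outgoing flows = (-6) + (-12) + 2 + 13 = -3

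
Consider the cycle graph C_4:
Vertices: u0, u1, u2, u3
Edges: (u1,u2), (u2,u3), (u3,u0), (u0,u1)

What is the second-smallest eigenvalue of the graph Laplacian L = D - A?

The cycle graph C_n has Laplacian eigenvalues λ_k = 2 − 2cos(2πk/n), k = 0, 1, …, n−1. Here n = 4:
k=0: 2 − 2cos(0) = 0.0; k=1: 2 − 2cos(π/2) = 2.0; k=2: 2 − 2cos(π) = 4.0; k=3: 2 − 2cos(3π/2) = 2.0.
Laplacian eigenvalues: [0.0, 2.0, 2.0, 4.0]. Algebraic connectivity (smallest non-zero eigenvalue) = 2.0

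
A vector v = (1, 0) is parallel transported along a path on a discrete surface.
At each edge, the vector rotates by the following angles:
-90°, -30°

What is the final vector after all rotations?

Total rotation: (-90°) + (-30°) = -120°. Final vector: (-0.5000, -0.8660)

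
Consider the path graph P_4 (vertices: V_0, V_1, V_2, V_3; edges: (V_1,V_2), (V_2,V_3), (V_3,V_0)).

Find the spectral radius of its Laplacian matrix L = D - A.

The path graph P_n has Laplacian eigenvalues λ_k = 2 − 2cos(kπ/n), k = 0, 1, …, n−1. Here n = 4:
k=0: 2 − 2cos(0) = 0.0; k=1: 2 − 2cos(π/4) = 0.5858; k=2: 2 − 2cos(π/2) = 2.0; k=3: 2 − 2cos(3π/4) = 3.4142.
Laplacian eigenvalues: [0.0, 0.5858, 2.0, 3.4142]. Largest eigenvalue (spectral radius) = 3.4142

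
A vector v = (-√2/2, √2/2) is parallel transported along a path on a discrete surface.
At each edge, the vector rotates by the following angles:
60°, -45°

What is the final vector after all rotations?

Total rotation: 60° + (-45°) = 15°. Final vector: (-0.8660, 0.5000)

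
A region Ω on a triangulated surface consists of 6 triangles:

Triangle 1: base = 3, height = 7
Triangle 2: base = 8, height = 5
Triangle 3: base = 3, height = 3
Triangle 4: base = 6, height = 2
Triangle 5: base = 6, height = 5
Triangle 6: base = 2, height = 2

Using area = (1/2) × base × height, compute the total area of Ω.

(1/2)×3×7 + (1/2)×8×5 + (1/2)×3×3 + (1/2)×6×2 + (1/2)×6×5 + (1/2)×2×2 = 58.0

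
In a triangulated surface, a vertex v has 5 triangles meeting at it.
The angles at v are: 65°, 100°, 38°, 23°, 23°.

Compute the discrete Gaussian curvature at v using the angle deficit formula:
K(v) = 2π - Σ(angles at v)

Sum of angles = 249°. K = 360° - 249° = 111° = 37π/60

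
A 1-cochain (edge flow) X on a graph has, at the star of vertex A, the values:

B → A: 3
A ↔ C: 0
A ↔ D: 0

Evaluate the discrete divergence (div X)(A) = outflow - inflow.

Divergence = sum of outgoing flows = (-3) + 0 + 0 = -3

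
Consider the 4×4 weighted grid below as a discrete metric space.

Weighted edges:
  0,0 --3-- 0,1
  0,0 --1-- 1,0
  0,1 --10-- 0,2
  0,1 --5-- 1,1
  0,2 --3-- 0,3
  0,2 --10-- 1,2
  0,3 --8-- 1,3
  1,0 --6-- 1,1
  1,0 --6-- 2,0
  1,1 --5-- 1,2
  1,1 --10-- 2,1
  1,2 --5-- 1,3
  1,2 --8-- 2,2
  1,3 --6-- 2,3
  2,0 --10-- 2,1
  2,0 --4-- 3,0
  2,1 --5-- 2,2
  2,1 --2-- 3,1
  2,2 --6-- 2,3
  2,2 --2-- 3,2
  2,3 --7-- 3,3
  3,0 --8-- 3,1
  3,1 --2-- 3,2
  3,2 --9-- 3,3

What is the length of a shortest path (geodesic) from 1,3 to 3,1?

Shortest path: 1,3 → 2,3 → 2,2 → 3,2 → 3,1, total weight = 16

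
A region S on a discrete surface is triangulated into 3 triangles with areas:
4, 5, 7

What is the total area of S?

4 + 5 + 7 = 16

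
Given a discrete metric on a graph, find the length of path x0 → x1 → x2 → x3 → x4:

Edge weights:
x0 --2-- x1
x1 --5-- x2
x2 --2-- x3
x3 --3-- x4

Arc length = 2 + 5 + 2 + 3 = 12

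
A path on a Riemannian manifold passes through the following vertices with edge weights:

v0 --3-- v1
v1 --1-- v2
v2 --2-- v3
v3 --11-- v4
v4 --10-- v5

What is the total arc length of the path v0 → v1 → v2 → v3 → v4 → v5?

Arc length = 3 + 1 + 2 + 11 + 10 = 27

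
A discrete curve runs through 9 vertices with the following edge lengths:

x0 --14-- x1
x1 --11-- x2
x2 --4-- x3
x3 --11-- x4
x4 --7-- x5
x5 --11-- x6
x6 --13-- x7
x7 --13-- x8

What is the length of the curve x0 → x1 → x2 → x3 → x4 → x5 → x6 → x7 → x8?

Arc length = 14 + 11 + 4 + 11 + 7 + 11 + 13 + 13 = 84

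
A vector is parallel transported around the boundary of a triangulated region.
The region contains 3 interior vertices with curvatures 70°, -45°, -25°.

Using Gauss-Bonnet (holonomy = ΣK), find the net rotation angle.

Holonomy = total enclosed curvature = 70° + (-45°) + (-25°) = 0°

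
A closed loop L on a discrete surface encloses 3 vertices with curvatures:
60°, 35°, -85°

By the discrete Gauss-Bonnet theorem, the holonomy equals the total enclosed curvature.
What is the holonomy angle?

Holonomy = total enclosed curvature = 60° + 35° + (-85°) = 10°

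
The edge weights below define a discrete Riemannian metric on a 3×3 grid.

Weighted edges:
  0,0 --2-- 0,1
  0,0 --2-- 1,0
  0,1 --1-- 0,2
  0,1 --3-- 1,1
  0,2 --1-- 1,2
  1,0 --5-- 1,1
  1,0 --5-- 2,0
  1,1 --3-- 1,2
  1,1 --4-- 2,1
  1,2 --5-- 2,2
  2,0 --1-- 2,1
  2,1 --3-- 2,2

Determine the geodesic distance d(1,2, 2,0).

Shortest path: 1,2 → 1,1 → 2,1 → 2,0, total weight = 8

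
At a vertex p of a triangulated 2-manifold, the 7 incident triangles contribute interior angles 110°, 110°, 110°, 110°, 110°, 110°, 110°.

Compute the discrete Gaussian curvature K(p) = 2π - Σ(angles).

Sum of angles = 770°. K = 360° - 770° = -410° = -41π/18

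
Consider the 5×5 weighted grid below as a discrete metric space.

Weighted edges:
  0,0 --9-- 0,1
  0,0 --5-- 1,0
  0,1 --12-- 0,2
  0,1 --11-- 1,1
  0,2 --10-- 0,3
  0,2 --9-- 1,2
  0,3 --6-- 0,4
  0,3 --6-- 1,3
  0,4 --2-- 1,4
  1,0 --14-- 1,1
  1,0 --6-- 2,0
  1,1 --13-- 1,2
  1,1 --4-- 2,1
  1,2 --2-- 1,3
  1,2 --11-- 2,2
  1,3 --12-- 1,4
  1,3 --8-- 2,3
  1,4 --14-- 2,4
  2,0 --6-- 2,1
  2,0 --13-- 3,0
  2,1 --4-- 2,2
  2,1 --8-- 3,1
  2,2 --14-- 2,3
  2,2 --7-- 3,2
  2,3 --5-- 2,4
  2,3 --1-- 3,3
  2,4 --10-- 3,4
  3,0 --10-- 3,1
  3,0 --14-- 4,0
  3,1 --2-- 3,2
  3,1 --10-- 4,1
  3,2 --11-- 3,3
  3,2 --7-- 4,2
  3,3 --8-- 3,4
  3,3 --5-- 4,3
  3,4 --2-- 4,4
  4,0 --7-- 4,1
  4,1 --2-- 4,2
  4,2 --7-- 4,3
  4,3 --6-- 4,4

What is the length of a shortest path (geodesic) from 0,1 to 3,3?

Shortest path: 0,1 → 0,2 → 1,2 → 1,3 → 2,3 → 3,3, total weight = 32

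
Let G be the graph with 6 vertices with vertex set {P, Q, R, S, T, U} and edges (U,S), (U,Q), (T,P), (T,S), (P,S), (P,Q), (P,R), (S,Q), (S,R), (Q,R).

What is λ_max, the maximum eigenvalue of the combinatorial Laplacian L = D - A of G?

Degrees: deg(P) = 4, deg(Q) = 4, deg(R) = 3, deg(S) = 5, deg(T) = 2, deg(U) = 2.
L = D − A with rows/columns ordered (P, Q, R, S, T, U):
  [ 4, -1, -1, -1, -1,  0]
  [-1,  4, -1, -1,  0, -1]
  [-1, -1,  3, -1,  0,  0]
  [-1, -1, -1,  5, -1, -1]
  [-1,  0,  0, -1,  2,  0]
  [ 0, -1,  0, -1,  0,  2]
Characteristic polynomial: det(λI − L) = λ(λ² − 7λ + 9)(λ² − 7λ + 11)(λ − 6).
Roots: λ = 0; (λ² − 7λ + 9) = 0 ⇒ λ = (7 ± √13)/2 ≈ 1.6972, 5.3028; (λ² − 7λ + 11) = 0 ⇒ λ = (7 ± √5)/2 ≈ 2.382, 4.618; (λ − 6) = 0 ⇒ λ = 6.
(Check: the roots sum (with multiplicity) to 20, matching trace L = Σdeg = 2·10 = 20.)
Laplacian eigenvalues: [0.0, 1.6972, 2.382, 4.618, 5.3028, 6.0]. Largest eigenvalue (spectral radius) = 6.0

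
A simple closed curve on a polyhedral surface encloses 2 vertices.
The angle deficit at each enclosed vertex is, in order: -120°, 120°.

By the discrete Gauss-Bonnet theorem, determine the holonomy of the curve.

Holonomy = total enclosed curvature = (-120°) + 120° = 0°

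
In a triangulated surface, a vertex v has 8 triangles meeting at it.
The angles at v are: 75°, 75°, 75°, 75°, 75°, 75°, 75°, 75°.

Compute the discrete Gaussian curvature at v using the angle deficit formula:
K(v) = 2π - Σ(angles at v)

Sum of angles = 600°. K = 360° - 600° = -240° = -4π/3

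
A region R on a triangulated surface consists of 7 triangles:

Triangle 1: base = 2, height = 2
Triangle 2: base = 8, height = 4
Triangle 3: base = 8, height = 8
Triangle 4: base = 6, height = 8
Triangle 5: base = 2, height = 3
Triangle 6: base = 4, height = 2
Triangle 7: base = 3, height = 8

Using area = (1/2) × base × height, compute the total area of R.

(1/2)×2×2 + (1/2)×8×4 + (1/2)×8×8 + (1/2)×6×8 + (1/2)×2×3 + (1/2)×4×2 + (1/2)×3×8 = 93.0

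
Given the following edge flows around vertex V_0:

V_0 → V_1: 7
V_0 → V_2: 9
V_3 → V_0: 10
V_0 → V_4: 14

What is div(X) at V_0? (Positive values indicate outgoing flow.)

Divergence = sum of outgoing flows = 7 + 9 + (-10) + 14 = 20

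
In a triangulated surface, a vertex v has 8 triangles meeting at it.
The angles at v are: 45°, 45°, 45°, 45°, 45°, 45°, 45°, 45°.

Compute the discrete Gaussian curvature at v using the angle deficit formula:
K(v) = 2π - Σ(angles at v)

Sum of angles = 360°. K = 360° - 360° = 0°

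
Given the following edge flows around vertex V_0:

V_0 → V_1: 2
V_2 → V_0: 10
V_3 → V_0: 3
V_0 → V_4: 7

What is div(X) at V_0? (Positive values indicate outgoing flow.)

Divergence = sum of outgoing flows = 2 + (-10) + (-3) + 7 = -4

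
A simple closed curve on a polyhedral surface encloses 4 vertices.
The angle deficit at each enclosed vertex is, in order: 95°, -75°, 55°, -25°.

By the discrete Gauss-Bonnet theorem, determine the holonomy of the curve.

Holonomy = total enclosed curvature = 95° + (-75°) + 55° + (-25°) = 50°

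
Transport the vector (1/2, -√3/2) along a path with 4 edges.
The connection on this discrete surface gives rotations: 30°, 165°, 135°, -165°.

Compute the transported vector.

Total rotation: 30° + 165° + 135° + (-165°) = 165°. Final vector: (-0.2588, 0.9659)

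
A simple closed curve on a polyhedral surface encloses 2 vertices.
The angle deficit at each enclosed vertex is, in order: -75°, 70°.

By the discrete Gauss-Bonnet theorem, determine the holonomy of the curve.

Holonomy = total enclosed curvature = (-75°) + 70° = -5°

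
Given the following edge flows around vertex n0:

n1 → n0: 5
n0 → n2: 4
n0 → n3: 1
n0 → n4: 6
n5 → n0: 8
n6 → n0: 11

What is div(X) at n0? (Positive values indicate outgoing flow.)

Divergence = sum of outgoing flows = (-5) + 4 + 1 + 6 + (-8) + (-11) = -13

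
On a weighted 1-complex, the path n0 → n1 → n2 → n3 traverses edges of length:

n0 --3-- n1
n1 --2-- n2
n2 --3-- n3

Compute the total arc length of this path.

Arc length = 3 + 2 + 3 = 8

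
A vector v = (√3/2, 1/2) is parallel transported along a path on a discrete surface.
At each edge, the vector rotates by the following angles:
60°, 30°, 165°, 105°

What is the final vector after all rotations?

Total rotation: 60° + 30° + 165° + 105° = 360° ≡ 0° (mod 360°). Final vector: (0.8660, 0.5000)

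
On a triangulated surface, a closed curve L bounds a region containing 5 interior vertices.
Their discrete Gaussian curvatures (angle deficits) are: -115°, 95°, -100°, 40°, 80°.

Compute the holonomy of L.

Holonomy = total enclosed curvature = (-115°) + 95° + (-100°) + 40° + 80° = 0°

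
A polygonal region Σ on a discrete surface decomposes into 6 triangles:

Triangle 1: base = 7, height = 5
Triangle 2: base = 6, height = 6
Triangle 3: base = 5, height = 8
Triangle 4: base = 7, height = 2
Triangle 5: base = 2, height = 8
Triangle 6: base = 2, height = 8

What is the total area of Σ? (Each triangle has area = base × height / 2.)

(1/2)×7×5 + (1/2)×6×6 + (1/2)×5×8 + (1/2)×7×2 + (1/2)×2×8 + (1/2)×2×8 = 78.5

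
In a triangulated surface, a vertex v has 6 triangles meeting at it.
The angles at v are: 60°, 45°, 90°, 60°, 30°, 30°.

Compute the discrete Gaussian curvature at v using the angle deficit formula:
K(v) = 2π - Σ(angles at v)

Sum of angles = 315°. K = 360° - 315° = 45° = π/4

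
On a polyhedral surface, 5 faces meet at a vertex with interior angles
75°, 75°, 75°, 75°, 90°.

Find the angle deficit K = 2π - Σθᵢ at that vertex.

Sum of angles = 390°. K = 360° - 390° = -30° = -π/6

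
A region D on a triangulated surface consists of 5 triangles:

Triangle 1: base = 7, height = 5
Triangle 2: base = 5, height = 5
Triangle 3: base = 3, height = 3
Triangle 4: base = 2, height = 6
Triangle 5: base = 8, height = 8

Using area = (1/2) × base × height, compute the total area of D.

(1/2)×7×5 + (1/2)×5×5 + (1/2)×3×3 + (1/2)×2×6 + (1/2)×8×8 = 72.5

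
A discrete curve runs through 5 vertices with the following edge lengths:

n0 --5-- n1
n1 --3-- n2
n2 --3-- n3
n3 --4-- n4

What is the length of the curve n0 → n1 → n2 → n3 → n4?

Arc length = 5 + 3 + 3 + 4 = 15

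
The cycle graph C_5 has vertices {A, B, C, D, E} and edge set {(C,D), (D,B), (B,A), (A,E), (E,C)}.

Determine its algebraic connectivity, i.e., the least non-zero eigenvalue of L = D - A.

The cycle graph C_n has Laplacian eigenvalues λ_k = 2 − 2cos(2πk/n), k = 0, 1, …, n−1. Here n = 5:
k=0: 2 − 2cos(0) = 0.0; k=1: 2 − 2cos(2π/5) = 1.382; k=2: 2 − 2cos(4π/5) = 3.618; k=3: 2 − 2cos(6π/5) = 3.618; k=4: 2 − 2cos(8π/5) = 1.382.
Laplacian eigenvalues: [0.0, 1.382, 1.382, 3.618, 3.618]. Algebraic connectivity (smallest non-zero eigenvalue) = 1.382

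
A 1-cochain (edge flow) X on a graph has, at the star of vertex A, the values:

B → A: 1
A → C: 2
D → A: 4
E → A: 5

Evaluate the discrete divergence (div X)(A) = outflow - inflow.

Divergence = sum of outgoing flows = (-1) + 2 + (-4) + (-5) = -8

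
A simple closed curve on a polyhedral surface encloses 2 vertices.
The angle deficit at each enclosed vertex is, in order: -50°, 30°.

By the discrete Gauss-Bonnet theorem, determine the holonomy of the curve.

Holonomy = total enclosed curvature = (-50°) + 30° = -20°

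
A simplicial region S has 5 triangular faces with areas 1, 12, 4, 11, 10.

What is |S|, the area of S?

1 + 12 + 4 + 11 + 10 = 38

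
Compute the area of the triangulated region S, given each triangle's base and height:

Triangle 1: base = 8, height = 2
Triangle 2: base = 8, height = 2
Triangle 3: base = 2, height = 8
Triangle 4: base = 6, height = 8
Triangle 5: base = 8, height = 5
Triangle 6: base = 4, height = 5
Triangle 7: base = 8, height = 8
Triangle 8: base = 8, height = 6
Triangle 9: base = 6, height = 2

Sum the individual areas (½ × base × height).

(1/2)×8×2 + (1/2)×8×2 + (1/2)×2×8 + (1/2)×6×8 + (1/2)×8×5 + (1/2)×4×5 + (1/2)×8×8 + (1/2)×8×6 + (1/2)×6×2 = 140.0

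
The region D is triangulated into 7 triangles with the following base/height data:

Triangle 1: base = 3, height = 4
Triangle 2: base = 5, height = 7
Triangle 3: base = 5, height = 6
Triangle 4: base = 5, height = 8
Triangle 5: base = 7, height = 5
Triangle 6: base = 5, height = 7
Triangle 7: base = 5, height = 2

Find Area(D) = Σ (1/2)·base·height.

(1/2)×3×4 + (1/2)×5×7 + (1/2)×5×6 + (1/2)×5×8 + (1/2)×7×5 + (1/2)×5×7 + (1/2)×5×2 = 98.5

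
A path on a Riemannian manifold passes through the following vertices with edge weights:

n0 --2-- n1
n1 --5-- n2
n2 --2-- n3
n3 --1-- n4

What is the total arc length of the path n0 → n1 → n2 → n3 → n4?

Arc length = 2 + 5 + 2 + 1 = 10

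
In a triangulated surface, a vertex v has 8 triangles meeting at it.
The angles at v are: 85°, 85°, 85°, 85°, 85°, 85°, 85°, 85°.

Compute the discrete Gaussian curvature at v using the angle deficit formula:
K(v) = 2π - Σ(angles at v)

Sum of angles = 680°. K = 360° - 680° = -320° = -16π/9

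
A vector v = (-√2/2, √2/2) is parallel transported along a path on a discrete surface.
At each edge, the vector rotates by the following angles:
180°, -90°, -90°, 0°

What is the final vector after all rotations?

Total rotation: 180° + (-90°) + (-90°) + 0° = 0°. Final vector: (-0.7071, 0.7071)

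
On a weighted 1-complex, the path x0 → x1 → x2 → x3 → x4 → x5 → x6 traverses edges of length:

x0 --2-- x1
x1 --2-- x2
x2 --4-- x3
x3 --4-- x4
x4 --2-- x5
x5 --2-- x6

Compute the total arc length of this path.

Arc length = 2 + 2 + 4 + 4 + 2 + 2 = 16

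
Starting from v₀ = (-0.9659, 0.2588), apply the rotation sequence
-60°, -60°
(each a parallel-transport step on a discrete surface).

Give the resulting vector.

Total rotation: (-60°) + (-60°) = -120°. Final vector: (0.7071, 0.7071)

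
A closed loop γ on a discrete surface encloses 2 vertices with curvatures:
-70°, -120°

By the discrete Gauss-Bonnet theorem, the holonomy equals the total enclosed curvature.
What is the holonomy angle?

Holonomy = total enclosed curvature = (-70°) + (-120°) = -190°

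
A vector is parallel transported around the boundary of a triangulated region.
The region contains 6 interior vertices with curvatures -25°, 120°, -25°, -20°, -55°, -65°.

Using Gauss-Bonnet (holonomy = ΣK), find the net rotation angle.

Holonomy = total enclosed curvature = (-25°) + 120° + (-25°) + (-20°) + (-55°) + (-65°) = -70°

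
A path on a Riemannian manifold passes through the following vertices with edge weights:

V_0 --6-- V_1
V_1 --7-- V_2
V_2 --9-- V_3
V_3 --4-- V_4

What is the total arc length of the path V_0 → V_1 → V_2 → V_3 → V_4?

Arc length = 6 + 7 + 9 + 4 = 26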